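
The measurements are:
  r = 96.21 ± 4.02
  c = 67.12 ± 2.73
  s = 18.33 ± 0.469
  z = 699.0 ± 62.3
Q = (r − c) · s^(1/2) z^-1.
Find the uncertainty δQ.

Let u = r − c = 29.09. δu = √(δr² + δc²) = √(16.2 + 7.45) = 4.86, so δu/u = 0.167.
Q is then a monomial in u, s, z:
δQ/Q = √((δu/u)² + (½·δs/s)² + (-1·δz/z)²) = √(0.0279 + 0.000164 + 0.00794) = 0.190
Q = 0.1782, so δQ = 0.190 × 0.1782 = 0.0338.

0.0338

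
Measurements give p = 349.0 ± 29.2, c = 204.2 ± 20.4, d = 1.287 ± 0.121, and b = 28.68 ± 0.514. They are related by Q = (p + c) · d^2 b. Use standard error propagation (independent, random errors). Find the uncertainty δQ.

5240

Let u = p + c = 553.2. δu = √(δp² + δc²) = √(853 + 416) = 35.6, so δu/u = 0.0644.
Q is then a monomial in u, d, b:
δQ/Q = √((δu/u)² + (2·δd/d)² + (1·δb/b)²) = √(0.00415 + 0.0354 + 0.000321) = 0.200
Q = 26280, so δQ = 0.200 × 26280 = 5240.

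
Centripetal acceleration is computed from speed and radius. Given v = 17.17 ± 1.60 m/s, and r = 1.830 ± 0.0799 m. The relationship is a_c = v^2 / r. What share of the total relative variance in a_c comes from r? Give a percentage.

5.20%

(δa_c/a_c)² = (2·δv/v)² + (-1·δr/r)²
  v term: (2×0.0932)² = 0.0347
  r term: (-1×0.0437)² = 0.00191
Total = 0.0366. Share from r = 0.00191/0.0366 = 0.0520.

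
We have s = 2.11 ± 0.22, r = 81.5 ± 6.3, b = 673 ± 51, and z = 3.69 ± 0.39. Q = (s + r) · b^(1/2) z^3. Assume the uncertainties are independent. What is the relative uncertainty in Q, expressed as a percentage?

Let u = s + r = 83.6. δu = √(δs² + δr²) = √(0.0484 + 39.7) = 6.30, so δu/u = 0.0754.
Q is then a monomial in u, b, z:
δQ/Q = √((δu/u)² + (½·δb/b)² + (3·δz/z)²) = √(0.00568 + 0.00144 + 0.101) = 0.328

32.8%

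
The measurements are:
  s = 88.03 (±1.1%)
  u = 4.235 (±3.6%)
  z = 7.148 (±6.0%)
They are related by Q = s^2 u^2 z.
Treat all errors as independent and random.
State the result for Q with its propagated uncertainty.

For a monomial Q ∝ s^2, u^2, z, fractional errors add in quadrature:
  (2·δs/s)² = (2×0.0110)² = 0.000484;  (2·δu/u)² = (2×0.0360)² = 0.00518;  (1·δz/z)² = (1×0.0600)² = 0.00360
δQ/Q = √(0.00927) = 0.0963
Q = 993500, so δQ = 0.0963 × 993500 = 95600.

993500 ± 95600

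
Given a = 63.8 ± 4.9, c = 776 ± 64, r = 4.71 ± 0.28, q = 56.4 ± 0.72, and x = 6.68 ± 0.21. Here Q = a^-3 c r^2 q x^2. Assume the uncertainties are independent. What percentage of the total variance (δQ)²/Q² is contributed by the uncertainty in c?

(δQ/Q)² = (-3·δa/a)² + (1·δc/c)² + (2·δr/r)² + (1·δq/q)² + (2·δx/x)²
  a term: (-3×0.0768)² = 0.0531
  c term: (1×0.0825)² = 0.00680
  r term: (2×0.0594)² = 0.0141
  q term: (1×0.0128)² = 0.000163
  x term: (2×0.0314)² = 0.00395
Total = 0.0781. Share from c = 0.00680/0.0781 = 0.0870.

8.70%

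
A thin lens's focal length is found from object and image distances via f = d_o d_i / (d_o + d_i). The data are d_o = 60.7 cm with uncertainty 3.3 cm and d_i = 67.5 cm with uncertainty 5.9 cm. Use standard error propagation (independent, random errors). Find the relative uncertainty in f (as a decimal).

0.0503

∂f/∂d_o = (d_i/(d_o+d_i))² = 0.277;  ∂f/∂d_i = (d_o/(d_o+d_i))² = 0.224
δf = √((∂f/∂d_o · δd_o)² + (∂f/∂d_i · δd_i)²) = √(0.837 + 1.75) = 1.61 cm
f = 32.0 cm, so δf/f = 1.61/32.0 = 0.0503.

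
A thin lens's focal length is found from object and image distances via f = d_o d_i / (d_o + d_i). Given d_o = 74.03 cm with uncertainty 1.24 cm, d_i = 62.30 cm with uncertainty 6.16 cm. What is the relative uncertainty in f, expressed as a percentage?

5.42%

∂f/∂d_o = (d_i/(d_o+d_i))² = 0.209;  ∂f/∂d_i = (d_o/(d_o+d_i))² = 0.295
δf = √((∂f/∂d_o · δd_o)² + (∂f/∂d_i · δd_i)²) = √(0.0671 + 3.30) = 1.83 cm
f = 33.83 cm, so δf/f = 1.83/33.83 = 0.0542.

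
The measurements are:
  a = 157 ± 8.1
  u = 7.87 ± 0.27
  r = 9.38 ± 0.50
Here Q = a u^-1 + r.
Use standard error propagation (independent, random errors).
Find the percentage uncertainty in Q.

Let p = a·u^-1 = 19.9. δp/p = √((1·δa/a)² + (-1·δu/u)²) = √(0.00266 + 0.00118) = 0.0620, so δp = 1.24.
Q = p + r: δQ = √(δp² + δr²) = √(1.53 + 0.250) = 1.33
Q = 29.3, so δQ/Q = 1.33/29.3 = 0.0455.

4.55%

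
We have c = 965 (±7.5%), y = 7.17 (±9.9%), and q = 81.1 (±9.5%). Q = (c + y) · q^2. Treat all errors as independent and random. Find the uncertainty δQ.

1.3e+06

Let u = c + y = 972. δu = √(δc² + δy²) = √(5240 + 0.504) = 72.4, so δu/u = 0.0745.
Q is then a monomial in u, q:
δQ/Q = √((δu/u)² + (2·δq/q)²) = √(0.00554 + 0.0361) = 0.204
Q = 6.39e+06, so δQ = 0.204 × 6.39e+06 = 1.3e+06.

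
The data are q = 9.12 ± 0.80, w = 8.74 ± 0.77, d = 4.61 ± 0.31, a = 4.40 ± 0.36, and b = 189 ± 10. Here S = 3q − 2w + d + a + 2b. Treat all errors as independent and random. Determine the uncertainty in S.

S is a linear combination, so absolute uncertainties add in quadrature:
  (3·δq)² = 5.76;  (2·δw)² = 2.37;  (δd)² = 0.0961;  (δa)² = 0.130;  (2·δb)² = 400
δS = √(408) = 20.2

20.2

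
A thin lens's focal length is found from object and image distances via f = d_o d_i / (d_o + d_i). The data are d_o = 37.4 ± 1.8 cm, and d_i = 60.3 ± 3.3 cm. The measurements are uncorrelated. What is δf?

∂f/∂d_o = (d_i/(d_o+d_i))² = 0.381;  ∂f/∂d_i = (d_o/(d_o+d_i))² = 0.147
δf = √((∂f/∂d_o · δd_o)² + (∂f/∂d_i · δd_i)²) = √(0.470 + 0.234) = 0.839 cm

0.839 cm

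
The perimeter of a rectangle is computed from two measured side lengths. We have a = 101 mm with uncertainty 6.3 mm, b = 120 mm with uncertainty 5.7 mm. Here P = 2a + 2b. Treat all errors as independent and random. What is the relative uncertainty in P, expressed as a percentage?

For a sum/difference, combine absolute errors in quadrature:
  (2·δa)² = 159;  (2·δb)² = 130
δP = √(289) = 17.0 mm
P = 442 mm, so δP/P = 17.0/442 = 0.0384.

3.84%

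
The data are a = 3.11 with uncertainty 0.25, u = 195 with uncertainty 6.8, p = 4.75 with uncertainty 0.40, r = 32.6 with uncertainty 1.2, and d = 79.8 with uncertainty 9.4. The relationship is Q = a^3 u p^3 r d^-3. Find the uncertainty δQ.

20.1

For a monomial Q ∝ a^3, u, p^3, r, d^-3, fractional errors add in quadrature:
  (3·δa/a)² = (3×0.0804)² = 0.0582;  (1·δu/u)² = (1×0.0349)² = 0.00122;  (3·δp/p)² = (3×0.0842)² = 0.0638;  (1·δr/r)² = (1×0.0368)² = 0.00135;  (-3·δd/d)² = (-3×0.118)² = 0.125
δQ/Q = √(0.249) = 0.499
Q = 40.3, so δQ = 0.499 × 40.3 = 20.1.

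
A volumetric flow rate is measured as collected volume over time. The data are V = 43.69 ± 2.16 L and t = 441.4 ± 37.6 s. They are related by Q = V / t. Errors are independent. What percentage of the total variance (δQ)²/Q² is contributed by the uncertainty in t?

(δQ/Q)² = (1·δV/V)² + (-1·δt/t)²
  V term: (1×0.0494)² = 0.00244
  t term: (-1×0.0852)² = 0.00726
Total = 0.00970. Share from t = 0.00726/0.00970 = 0.748.

74.8%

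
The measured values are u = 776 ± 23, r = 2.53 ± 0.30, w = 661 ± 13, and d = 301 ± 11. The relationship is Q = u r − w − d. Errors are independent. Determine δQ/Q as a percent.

24.0%

Let p = u·r = 1960. δp/p = √((1·δu/u)² + (1·δr/r)²) = √(0.000878 + 0.0141) = 0.122, so δp = 240.
Q = p − w − d: δQ = √(δp² + δw² + δd²) = √(57600 + 169 + 121) = 241
Q = 1000, so δQ/Q = 241/1000 = 0.240.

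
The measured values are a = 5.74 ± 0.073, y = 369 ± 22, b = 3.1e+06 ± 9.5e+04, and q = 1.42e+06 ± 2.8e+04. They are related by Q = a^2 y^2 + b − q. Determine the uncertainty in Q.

Let p = a^2·y^2 = 4.49e+06. δp/p = √((2·δa/a)² + (2·δy/y)²) = √(0.000647 + 0.0142) = 0.122, so δp = 5.47e+05.
Q = p + b − q: δQ = √(δp² + δb² + δq²) = √(2.99e+11 + 9.02e+09 + 7.84e+08) = 5.56e+05

5.56e+05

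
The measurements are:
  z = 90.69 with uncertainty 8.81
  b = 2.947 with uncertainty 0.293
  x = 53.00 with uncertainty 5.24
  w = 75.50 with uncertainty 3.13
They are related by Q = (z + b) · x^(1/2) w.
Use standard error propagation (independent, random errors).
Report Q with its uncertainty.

Let u = z + b = 93.64. δu = √(δz² + δb²) = √(77.6 + 0.0858) = 8.81, so δu/u = 0.0941.
Q is then a monomial in u, x, w:
δQ/Q = √((δu/u)² + (½·δx/x)² + (1·δw/w)²) = √(0.00886 + 0.00244 + 0.00172) = 0.114
Q = 51470, so δQ = 0.114 × 51470 = 5870.

51470 ± 5870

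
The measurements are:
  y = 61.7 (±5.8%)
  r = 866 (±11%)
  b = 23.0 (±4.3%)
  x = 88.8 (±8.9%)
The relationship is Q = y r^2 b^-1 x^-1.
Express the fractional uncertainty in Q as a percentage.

Q is a product of powers, so relative uncertainties combine in quadrature:
  (1·δy/y)² = (1×0.0580)² = 0.00336;  (2·δr/r)² = (2×0.110)² = 0.0484;  (-1·δb/b)² = (-1×0.0430)² = 0.00185;  (-1·δx/x)² = (-1×0.0890)² = 0.00792
δQ/Q = √(0.0615) = 0.248

24.8%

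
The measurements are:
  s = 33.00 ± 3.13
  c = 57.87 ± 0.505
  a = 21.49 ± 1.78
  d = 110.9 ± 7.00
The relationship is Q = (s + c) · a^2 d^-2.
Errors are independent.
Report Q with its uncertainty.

Let u = s + c = 90.87. δu = √(δs² + δc²) = √(9.80 + 0.255) = 3.17, so δu/u = 0.0349.
Q is then a monomial in u, a, d:
δQ/Q = √((δu/u)² + (2·δa/a)² + (-2·δd/d)²) = √(0.00122 + 0.0274 + 0.0159) = 0.211
Q = 3.412, so δQ = 0.211 × 3.412 = 0.721.

3.412 ± 0.721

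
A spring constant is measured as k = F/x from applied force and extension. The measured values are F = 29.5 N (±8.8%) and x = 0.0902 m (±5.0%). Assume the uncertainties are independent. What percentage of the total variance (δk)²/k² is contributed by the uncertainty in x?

(δk/k)² = (1·δF/F)² + (-1·δx/x)²
  F term: (1×0.0880)² = 0.00774
  x term: (-1×0.0500)² = 0.00250
Total = 0.0102. Share from x = 0.00250/0.0102 = 0.244.

24.4%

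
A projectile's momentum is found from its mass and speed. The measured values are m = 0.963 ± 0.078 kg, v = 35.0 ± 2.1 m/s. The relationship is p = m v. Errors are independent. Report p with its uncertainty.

33.7 ± 3.40 kg·m/s

For a monomial p ∝ m, v, fractional errors add in quadrature:
  (1·δm/m)² = (1×0.0810)² = 0.00656;  (1·δv/v)² = (1×0.0600)² = 0.00360
δp/p = √(0.0102) = 0.101
p = 33.7 kg·m/s, so δp = 0.101 × 33.7 = 3.40 kg·m/s.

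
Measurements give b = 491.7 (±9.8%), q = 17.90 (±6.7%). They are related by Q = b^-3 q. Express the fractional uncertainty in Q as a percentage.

For a monomial Q ∝ b^-3, q, fractional errors add in quadrature:
  (-3·δb/b)² = (-3×0.0980)² = 0.0864;  (1·δq/q)² = (1×0.0670)² = 0.00449
δQ/Q = √(0.0909) = 0.302

30.2%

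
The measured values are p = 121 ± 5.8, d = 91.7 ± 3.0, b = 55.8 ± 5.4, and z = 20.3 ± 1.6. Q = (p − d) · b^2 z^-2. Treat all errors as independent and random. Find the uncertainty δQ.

74.1

Let u = p − d = 29.3. δu = √(δp² + δd²) = √(33.6 + 9.00) = 6.53, so δu/u = 0.223.
Q is then a monomial in u, b, z:
δQ/Q = √((δu/u)² + (2·δb/b)² + (-2·δz/z)²) = √(0.0497 + 0.0375 + 0.0248) = 0.335
Q = 221, so δQ = 0.335 × 221 = 74.1.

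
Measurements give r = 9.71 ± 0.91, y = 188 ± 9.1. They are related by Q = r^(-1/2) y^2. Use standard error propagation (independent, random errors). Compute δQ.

For a monomial Q ∝ r^(-1/2), y^2, fractional errors add in quadrature:
  (−½·δr/r)² = (-0.5×0.0937)² = 0.00220;  (2·δy/y)² = (2×0.0484)² = 0.00937
δQ/Q = √(0.0116) = 0.108
Q = 11300, so δQ = 0.108 × 11300 = 1220.

1220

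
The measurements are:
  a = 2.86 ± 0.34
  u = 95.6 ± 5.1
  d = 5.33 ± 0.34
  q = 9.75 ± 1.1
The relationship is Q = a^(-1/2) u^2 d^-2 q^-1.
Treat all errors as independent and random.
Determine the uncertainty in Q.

Since Q is a product/quotient, work with relative uncertainties:
  (−½·δa/a)² = (-0.5×0.119)² = 0.00353;  (2·δu/u)² = (2×0.0533)² = 0.0114;  (-2·δd/d)² = (-2×0.0638)² = 0.0163;  (-1·δq/q)² = (-1×0.113)² = 0.0127
δQ/Q = √(0.0439) = 0.210
Q = 19.5, so δQ = 0.210 × 19.5 = 4.09.

4.09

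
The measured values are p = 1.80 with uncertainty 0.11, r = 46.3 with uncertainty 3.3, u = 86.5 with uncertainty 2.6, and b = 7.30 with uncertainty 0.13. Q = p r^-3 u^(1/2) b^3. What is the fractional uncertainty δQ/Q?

0.229

Since Q is a product/quotient, work with relative uncertainties:
  (1·δp/p)² = (1×0.0611)² = 0.00373;  (-3·δr/r)² = (-3×0.0713)² = 0.0457;  (½·δu/u)² = (0.5×0.0301)² = 0.000226;  (3·δb/b)² = (3×0.0178)² = 0.00285
δQ/Q = √(0.0525) = 0.229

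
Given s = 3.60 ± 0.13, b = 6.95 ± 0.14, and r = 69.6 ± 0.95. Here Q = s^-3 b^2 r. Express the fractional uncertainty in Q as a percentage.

11.6%

Since Q is a product/quotient, work with relative uncertainties:
  (-3·δs/s)² = (-3×0.0361)² = 0.0117;  (2·δb/b)² = (2×0.0201)² = 0.00162;  (1·δr/r)² = (1×0.0136)² = 0.000186
δQ/Q = √(0.0135) = 0.116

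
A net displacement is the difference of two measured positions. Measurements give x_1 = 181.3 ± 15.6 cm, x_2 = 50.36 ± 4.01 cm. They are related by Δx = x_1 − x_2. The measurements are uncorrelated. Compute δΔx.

Δx is a linear combination, so absolute uncertainties add in quadrature:
  (δx_1)² = 243;  (δx_2)² = 16.1
δΔx = √(259) = 16.1 cm

16.1 cm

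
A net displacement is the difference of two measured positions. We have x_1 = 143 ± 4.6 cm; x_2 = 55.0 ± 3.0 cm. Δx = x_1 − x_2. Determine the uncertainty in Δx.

5.49 cm

Each term contributes (cᵢ δxᵢ)² to (δΔx)²:
  (δx_1)² = 21.2;  (δx_2)² = 9.00
δΔx = √(30.2) = 5.49 cm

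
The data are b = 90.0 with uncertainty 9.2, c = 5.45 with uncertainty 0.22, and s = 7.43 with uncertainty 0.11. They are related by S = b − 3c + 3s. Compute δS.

9.23

S is a linear combination, so absolute uncertainties add in quadrature:
  (δb)² = 84.6;  (3·δc)² = 0.436;  (3·δs)² = 0.109
δS = √(85.2) = 9.23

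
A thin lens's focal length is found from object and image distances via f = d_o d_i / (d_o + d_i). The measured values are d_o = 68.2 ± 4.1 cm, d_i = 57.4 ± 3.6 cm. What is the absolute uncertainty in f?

1.36 cm

∂f/∂d_o = (d_i/(d_o+d_i))² = 0.209;  ∂f/∂d_i = (d_o/(d_o+d_i))² = 0.295
δf = √((∂f/∂d_o · δd_o)² + (∂f/∂d_i · δd_i)²) = √(0.733 + 1.13) = 1.36 cm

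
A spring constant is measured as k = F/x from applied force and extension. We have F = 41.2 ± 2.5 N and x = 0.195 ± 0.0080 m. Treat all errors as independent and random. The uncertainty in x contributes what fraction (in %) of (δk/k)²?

31.4%

(δk/k)² = (1·δF/F)² + (-1·δx/x)²
  F term: (1×0.0607)² = 0.00368
  x term: (-1×0.0410)² = 0.00168
Total = 0.00537. Share from x = 0.00168/0.00537 = 0.314.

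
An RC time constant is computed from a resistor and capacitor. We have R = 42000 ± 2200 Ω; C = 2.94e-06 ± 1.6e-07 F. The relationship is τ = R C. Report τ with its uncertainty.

Products/powers → add relative errors in quadrature, weighted by exponent:
  (1·δR/R)² = (1×0.0524)² = 0.00274;  (1·δC/C)² = (1×0.0544)² = 0.00296
δτ/τ = √(0.00571) = 0.0755
τ = 0.123 s, so δτ = 0.0755 × 0.123 = 0.00933 s.

0.123 ± 0.00933 s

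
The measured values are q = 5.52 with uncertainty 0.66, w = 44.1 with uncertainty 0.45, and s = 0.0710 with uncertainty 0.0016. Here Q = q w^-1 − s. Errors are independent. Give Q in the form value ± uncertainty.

Let p = q·w^-1 = 0.125. δp/p = √((1·δq/q)² + (-1·δw/w)²) = √(0.0143 + 0.000104) = 0.120, so δp = 0.0150.
Q = p − s: δQ = √(δp² + δs²) = √(0.000226 + 2.56e-06) = 0.0151
Q = 0.0542.

0.0542 ± 0.0151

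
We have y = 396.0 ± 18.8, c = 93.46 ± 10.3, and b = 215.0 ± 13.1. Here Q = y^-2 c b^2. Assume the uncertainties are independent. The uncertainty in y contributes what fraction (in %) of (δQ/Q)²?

(δQ/Q)² = (-2·δy/y)² + (1·δc/c)² + (2·δb/b)²
  y term: (-2×0.0475)² = 0.00902
  c term: (1×0.110)² = 0.0121
  b term: (2×0.0609)² = 0.0148
Total = 0.0360. Share from y = 0.00902/0.0360 = 0.250.

25.0%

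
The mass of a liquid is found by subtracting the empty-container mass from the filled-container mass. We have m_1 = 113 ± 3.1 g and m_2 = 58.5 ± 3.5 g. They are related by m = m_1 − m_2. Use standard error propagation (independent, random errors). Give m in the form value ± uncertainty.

For a sum/difference, combine absolute errors in quadrature:
  (δm_1)² = 9.61;  (δm_2)² = 12.2
δm = √(21.9) = 4.68 g
m = 54.5 g.

54.5 ± 4.68 g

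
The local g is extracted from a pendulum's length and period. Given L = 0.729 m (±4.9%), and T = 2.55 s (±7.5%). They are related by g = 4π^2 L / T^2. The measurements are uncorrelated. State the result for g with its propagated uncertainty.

4.43 ± 0.698 m/s^2

Each factor contributes (exponent × relative error)² to (δg/g)²:
  (1·δL/L)² = (1×0.0490)² = 0.00240;  (-2·δT/T)² = (-2×0.0750)² = 0.0225
δg/g = √(0.0249) = 0.158
g = 4.43 m/s^2, so δg = 0.158 × 4.43 = 0.698 m/s^2.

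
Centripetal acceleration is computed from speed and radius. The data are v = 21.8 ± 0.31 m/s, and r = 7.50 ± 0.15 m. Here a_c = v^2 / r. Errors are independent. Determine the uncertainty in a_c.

2.20 m/s^2

Each factor contributes (exponent × relative error)² to (δa_c/a_c)²:
  (2·δv/v)² = (2×0.0142)² = 0.000809;  (-1·δr/r)² = (-1×0.0200)² = 0.000400
δa_c/a_c = √(0.00121) = 0.0348
a_c = 63.4 m/s^2, so δa_c = 0.0348 × 63.4 = 2.20 m/s^2.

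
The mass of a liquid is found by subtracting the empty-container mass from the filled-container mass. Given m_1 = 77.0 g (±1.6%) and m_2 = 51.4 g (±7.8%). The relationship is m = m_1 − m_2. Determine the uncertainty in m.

4.19 g

Each term contributes (cᵢ δxᵢ)² to (δm)²:
  (δm_1)² = 1.52;  (δm_2)² = 16.1
δm = √(17.6) = 4.19 g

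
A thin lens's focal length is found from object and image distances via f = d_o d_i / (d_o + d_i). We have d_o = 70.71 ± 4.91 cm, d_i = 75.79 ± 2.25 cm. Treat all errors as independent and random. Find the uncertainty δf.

1.41 cm

∂f/∂d_o = (d_i/(d_o+d_i))² = 0.268;  ∂f/∂d_i = (d_o/(d_o+d_i))² = 0.233
δf = √((∂f/∂d_o · δd_o)² + (∂f/∂d_i · δd_i)²) = √(1.73 + 0.275) = 1.41 cm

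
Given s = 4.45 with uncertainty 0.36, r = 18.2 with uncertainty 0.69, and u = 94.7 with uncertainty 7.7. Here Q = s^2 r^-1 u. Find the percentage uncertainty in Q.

Q is a product of powers, so relative uncertainties combine in quadrature:
  (2·δs/s)² = (2×0.0809)² = 0.0262;  (-1·δr/r)² = (-1×0.0379)² = 0.00144;  (1·δu/u)² = (1×0.0813)² = 0.00661
δQ/Q = √(0.0342) = 0.185

18.5%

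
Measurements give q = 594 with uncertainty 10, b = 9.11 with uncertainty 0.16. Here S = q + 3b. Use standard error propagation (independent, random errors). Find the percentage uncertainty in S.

Absolute uncertainties add in quadrature for a linear combination:
  (δq)² = 100;  (3·δb)² = 0.230
δS = √(100) = 10.0
S = 621, so δS/S = 10.0/621 = 0.0161.

1.61%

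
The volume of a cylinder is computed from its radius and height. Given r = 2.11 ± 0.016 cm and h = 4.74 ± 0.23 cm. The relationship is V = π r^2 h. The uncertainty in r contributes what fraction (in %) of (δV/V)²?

8.90%

(δV/V)² = (2·δr/r)² + (1·δh/h)²
  r term: (2×0.00758)² = 0.000230
  h term: (1×0.0485)² = 0.00235
Total = 0.00258. Share from r = 0.000230/0.00258 = 0.0890.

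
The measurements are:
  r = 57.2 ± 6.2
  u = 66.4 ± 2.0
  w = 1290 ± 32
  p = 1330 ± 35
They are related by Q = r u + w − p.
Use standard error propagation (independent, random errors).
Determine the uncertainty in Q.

430

Let h = r·u = 3800. δh/h = √((1·δr/r)² + (1·δu/u)²) = √(0.0117 + 0.000907) = 0.112, so δh = 427.
Q = h + w − p: δQ = √(δh² + δw² + δp²) = √(1.83e+05 + 1020 + 1220) = 430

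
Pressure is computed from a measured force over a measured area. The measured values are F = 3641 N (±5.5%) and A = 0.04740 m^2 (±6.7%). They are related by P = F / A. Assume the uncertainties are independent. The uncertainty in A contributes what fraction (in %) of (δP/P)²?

(δP/P)² = (1·δF/F)² + (-1·δA/A)²
  F term: (1×0.0550)² = 0.00302
  A term: (-1×0.0670)² = 0.00449
Total = 0.00751. Share from A = 0.00449/0.00751 = 0.597.

59.7%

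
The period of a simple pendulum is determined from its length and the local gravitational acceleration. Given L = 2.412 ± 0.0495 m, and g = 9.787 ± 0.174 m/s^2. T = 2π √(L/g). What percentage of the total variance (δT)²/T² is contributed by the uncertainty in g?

(δT/T)² = (½·δL/L)² + (−½·δg/g)²
  L term: (0.5×0.0205)² = 0.000105
  g term: (-0.5×0.0178)² = 7.9e-05
Total = 0.000184. Share from g = 7.9e-05/0.000184 = 0.429.

42.9%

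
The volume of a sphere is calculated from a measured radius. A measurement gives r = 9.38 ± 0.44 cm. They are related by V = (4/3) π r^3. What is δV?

486 cm^3

Each factor contributes (exponent × relative error)² to (δV/V)²:
  (3·δr/r)² = (3×0.0469)² = 0.0198
δV/V = √(0.0198) = 0.141
V = 3460 cm^3, so δV = 0.141 × 3460 = 486 cm^3.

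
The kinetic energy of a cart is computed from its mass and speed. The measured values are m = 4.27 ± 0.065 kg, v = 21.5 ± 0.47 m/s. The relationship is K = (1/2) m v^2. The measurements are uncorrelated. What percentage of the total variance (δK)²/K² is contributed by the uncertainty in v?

89.2%

(δK/K)² = (1·δm/m)² + (2·δv/v)²
  m term: (1×0.0152)² = 0.000232
  v term: (2×0.0219)² = 0.00191
Total = 0.00214. Share from v = 0.00191/0.00214 = 0.892.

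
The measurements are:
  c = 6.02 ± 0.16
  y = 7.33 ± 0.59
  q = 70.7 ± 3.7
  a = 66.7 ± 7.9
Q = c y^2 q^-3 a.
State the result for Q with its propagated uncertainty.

0.0610 ± 0.0156

Since Q is a product/quotient, work with relative uncertainties:
  (1·δc/c)² = (1×0.0266)² = 0.000706;  (2·δy/y)² = (2×0.0805)² = 0.0259;  (-3·δq/q)² = (-3×0.0523)² = 0.0246;  (1·δa/a)² = (1×0.118)² = 0.0140
δQ/Q = √(0.0653) = 0.256
Q = 0.0610, so δQ = 0.256 × 0.0610 = 0.0156.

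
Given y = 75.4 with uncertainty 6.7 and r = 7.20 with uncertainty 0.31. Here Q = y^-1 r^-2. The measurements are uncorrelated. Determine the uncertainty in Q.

3.17e-05

Each factor contributes (exponent × relative error)² to (δQ/Q)²:
  (-1·δy/y)² = (-1×0.0889)² = 0.00790;  (-2·δr/r)² = (-2×0.0431)² = 0.00742
δQ/Q = √(0.0153) = 0.124
Q = 0.000256, so δQ = 0.124 × 0.000256 = 3.17e-05.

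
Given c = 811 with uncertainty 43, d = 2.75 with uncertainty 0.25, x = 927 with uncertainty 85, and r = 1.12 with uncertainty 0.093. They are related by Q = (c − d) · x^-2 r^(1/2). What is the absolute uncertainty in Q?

0.000195

Let u = c − d = 808. δu = √(δc² + δd²) = √(1850 + 0.0625) = 43.0, so δu/u = 0.0532.
Q is then a monomial in u, x, r:
δQ/Q = √((δu/u)² + (-2·δx/x)² + (½·δr/r)²) = √(0.00283 + 0.0336 + 0.00172) = 0.195
Q = 0.000995, so δQ = 0.195 × 0.000995 = 0.000195.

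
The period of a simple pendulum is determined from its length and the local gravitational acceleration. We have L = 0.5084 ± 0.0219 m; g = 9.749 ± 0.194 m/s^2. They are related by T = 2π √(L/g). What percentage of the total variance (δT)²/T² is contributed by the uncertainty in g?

17.6%

(δT/T)² = (½·δL/L)² + (−½·δg/g)²
  L term: (0.5×0.0431)² = 0.000464
  g term: (-0.5×0.0199)² = 9.9e-05
Total = 0.000563. Share from g = 9.9e-05/0.000563 = 0.176.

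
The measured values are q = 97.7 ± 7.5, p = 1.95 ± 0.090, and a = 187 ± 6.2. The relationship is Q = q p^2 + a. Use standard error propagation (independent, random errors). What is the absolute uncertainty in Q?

Let w = q·p^2 = 372. δw/w = √((1·δq/q)² + (2·δp/p)²) = √(0.00589 + 0.00852) = 0.120, so δw = 44.6.
Q = w + a: δQ = √(δw² + δa²) = √(1990 + 38.4) = 45.0

45.0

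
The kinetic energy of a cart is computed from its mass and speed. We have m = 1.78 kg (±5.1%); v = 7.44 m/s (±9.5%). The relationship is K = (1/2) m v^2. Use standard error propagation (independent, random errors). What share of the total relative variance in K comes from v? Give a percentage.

(δK/K)² = (1·δm/m)² + (2·δv/v)²
  m term: (1×0.0510)² = 0.00260
  v term: (2×0.0950)² = 0.0361
Total = 0.0387. Share from v = 0.0361/0.0387 = 0.933.

93.3%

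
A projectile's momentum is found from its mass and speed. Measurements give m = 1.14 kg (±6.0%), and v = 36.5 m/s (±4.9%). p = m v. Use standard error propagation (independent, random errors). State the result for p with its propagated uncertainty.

41.6 ± 3.22 kg·m/s

Each factor contributes (exponent × relative error)² to (δp/p)²:
  (1·δm/m)² = (1×0.0600)² = 0.00360;  (1·δv/v)² = (1×0.0490)² = 0.00240
δp/p = √(0.00600) = 0.0775
p = 41.6 kg·m/s, so δp = 0.0775 × 41.6 = 3.22 kg·m/s.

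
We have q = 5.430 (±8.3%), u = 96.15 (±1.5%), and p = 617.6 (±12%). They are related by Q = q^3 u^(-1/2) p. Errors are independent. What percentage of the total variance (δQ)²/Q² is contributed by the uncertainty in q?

81.1%

(δQ/Q)² = (3·δq/q)² + (−½·δu/u)² + (1·δp/p)²
  q term: (3×0.0830)² = 0.0620
  u term: (-0.5×0.0150)² = 5.62e-05
  p term: (1×0.120)² = 0.0144
Total = 0.0765. Share from q = 0.0620/0.0765 = 0.811.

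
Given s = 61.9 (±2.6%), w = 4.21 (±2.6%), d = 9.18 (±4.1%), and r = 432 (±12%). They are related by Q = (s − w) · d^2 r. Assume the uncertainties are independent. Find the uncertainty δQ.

Let u = s − w = 57.7. δu = √(δs² + δw²) = √(2.59 + 0.0120) = 1.61, so δu/u = 0.0280.
Q is then a monomial in u, d, r:
δQ/Q = √((δu/u)² + (2·δd/d)² + (1·δr/r)²) = √(0.000782 + 0.00672 + 0.0144) = 0.148
Q = 2.1e+06, so δQ = 0.148 × 2.1e+06 = 3.11e+05.

3.11e+05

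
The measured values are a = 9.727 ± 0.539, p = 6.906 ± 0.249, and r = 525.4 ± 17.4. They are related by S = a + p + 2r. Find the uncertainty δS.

Sums and differences: (δS)² = Σ (cᵢ δxᵢ)².
  (δa)² = 0.291;  (δp)² = 0.0620;  (2·δr)² = 1210
δS = √(1210) = 34.8

34.8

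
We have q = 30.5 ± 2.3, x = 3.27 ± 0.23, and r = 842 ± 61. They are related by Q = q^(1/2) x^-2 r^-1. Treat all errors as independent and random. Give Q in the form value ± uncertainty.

Relative error in a monomial: (δQ/Q)² = Σ (nᵢ · δxᵢ/xᵢ)².
  (½·δq/q)² = (0.5×0.0754)² = 0.00142;  (-2·δx/x)² = (-2×0.0703)² = 0.0198;  (-1·δr/r)² = (-1×0.0724)² = 0.00525
δQ/Q = √(0.0265) = 0.163
Q = 0.000613, so δQ = 0.163 × 0.000613 = 9.98e-05.

(6.13 ± 0.998) × 10^-4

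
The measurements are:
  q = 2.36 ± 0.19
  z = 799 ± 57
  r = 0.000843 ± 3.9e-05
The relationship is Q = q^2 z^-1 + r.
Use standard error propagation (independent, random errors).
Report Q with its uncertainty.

Let p = q^2·z^-1 = 0.00697. δp/p = √((2·δq/q)² + (-1·δz/z)²) = √(0.0259 + 0.00509) = 0.176, so δp = 0.00123.
Q = p + r: δQ = √(δp² + δr²) = √(1.51e-06 + 1.52e-09) = 0.00123
Q = 0.00781.

0.00781 ± 0.00123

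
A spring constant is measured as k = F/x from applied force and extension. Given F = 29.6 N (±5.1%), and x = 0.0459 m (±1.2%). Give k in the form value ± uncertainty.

645 ± 33.8 N/m

Each factor contributes (exponent × relative error)² to (δk/k)²:
  (1·δF/F)² = (1×0.0510)² = 0.00260;  (-1·δx/x)² = (-1×0.0120)² = 0.000144
δk/k = √(0.00274) = 0.0524
k = 645 N/m, so δk = 0.0524 × 645 = 33.8 N/m.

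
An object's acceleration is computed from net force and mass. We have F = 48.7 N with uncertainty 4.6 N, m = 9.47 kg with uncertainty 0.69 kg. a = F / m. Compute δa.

0.613 m/s^2

For a monomial a ∝ F, m^-1, fractional errors add in quadrature:
  (1·δF/F)² = (1×0.0945)² = 0.00892;  (-1·δm/m)² = (-1×0.0729)² = 0.00531
δa/a = √(0.0142) = 0.119
a = 5.14 m/s^2, so δa = 0.119 × 5.14 = 0.613 m/s^2.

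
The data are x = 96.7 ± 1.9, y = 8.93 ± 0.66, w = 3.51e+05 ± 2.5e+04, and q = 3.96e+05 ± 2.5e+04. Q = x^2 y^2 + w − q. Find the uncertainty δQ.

Let p = x^2·y^2 = 7.46e+05. δp/p = √((2·δx/x)² + (2·δy/y)²) = √(0.00154 + 0.0218) = 0.153, so δp = 1.14e+05.
Q = p + w − q: δQ = √(δp² + δw² + δq²) = √(1.3e+10 + 6.25e+08 + 6.25e+08) = 1.19e+05

1.19e+05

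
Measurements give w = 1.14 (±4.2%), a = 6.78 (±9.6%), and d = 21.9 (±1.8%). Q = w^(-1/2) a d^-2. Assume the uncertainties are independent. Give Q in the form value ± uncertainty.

0.0132 ± 0.00139

Products/powers → add relative errors in quadrature, weighted by exponent:
  (−½·δw/w)² = (-0.5×0.0420)² = 0.000441;  (1·δa/a)² = (1×0.0960)² = 0.00922;  (-2·δd/d)² = (-2×0.0180)² = 0.00130
δQ/Q = √(0.0110) = 0.105
Q = 0.0132, so δQ = 0.105 × 0.0132 = 0.00139.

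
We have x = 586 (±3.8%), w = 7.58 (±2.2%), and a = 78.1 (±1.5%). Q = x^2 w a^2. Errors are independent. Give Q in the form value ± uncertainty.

For a monomial Q ∝ x^2, w, a^2, fractional errors add in quadrature:
  (2·δx/x)² = (2×0.0380)² = 0.00578;  (1·δw/w)² = (1×0.0220)² = 0.000484;  (2·δa/a)² = (2×0.0150)² = 0.000900
δQ/Q = √(0.00716) = 0.0846
Q = 1.59e+10, so δQ = 0.0846 × 1.59e+10 = 1.34e+09.

(1.59 ± 0.134) × 10^10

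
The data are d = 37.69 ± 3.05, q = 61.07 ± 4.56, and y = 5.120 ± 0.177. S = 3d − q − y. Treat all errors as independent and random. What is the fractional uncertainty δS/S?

Each term contributes (cᵢ δxᵢ)² to (δS)²:
  (3·δd)² = 83.7;  (δq)² = 20.8;  (δy)² = 0.0313
δS = √(105) = 10.2
S = 46.88, so δS/S = 10.2/46.88 = 0.218.

0.218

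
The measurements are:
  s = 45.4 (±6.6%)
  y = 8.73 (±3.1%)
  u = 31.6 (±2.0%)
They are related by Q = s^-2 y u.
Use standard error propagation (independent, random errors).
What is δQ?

0.0183

For a monomial Q ∝ s^-2, y, u, fractional errors add in quadrature:
  (-2·δs/s)² = (-2×0.0660)² = 0.0174;  (1·δy/y)² = (1×0.0310)² = 0.000961;  (1·δu/u)² = (1×0.0200)² = 0.000400
δQ/Q = √(0.0188) = 0.137
Q = 0.134, so δQ = 0.137 × 0.134 = 0.0183.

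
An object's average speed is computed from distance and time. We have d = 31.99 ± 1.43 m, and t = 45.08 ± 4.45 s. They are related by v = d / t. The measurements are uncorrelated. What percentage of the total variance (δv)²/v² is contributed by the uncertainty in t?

(δv/v)² = (1·δd/d)² + (-1·δt/t)²
  d term: (1×0.0447)² = 0.00200
  t term: (-1×0.0987)² = 0.00974
Total = 0.0117. Share from t = 0.00974/0.0117 = 0.830.

83.0%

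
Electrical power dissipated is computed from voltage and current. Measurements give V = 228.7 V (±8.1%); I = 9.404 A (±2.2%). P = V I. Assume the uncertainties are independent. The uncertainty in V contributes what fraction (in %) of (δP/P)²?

93.1%

(δP/P)² = (1·δV/V)² + (1·δI/I)²
  V term: (1×0.0810)² = 0.00656
  I term: (1×0.0220)² = 0.000484
Total = 0.00705. Share from V = 0.00656/0.00705 = 0.931.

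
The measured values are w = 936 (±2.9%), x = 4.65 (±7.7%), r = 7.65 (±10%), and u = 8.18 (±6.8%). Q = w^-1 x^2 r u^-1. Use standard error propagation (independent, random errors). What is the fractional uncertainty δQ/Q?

For a monomial Q ∝ w^-1, x^2, r, u^-1, fractional errors add in quadrature:
  (-1·δw/w)² = (-1×0.0290)² = 0.000841;  (2·δx/x)² = (2×0.0770)² = 0.0237;  (1·δr/r)² = (1×0.100)² = 0.0100;  (-1·δu/u)² = (-1×0.0680)² = 0.00462
δQ/Q = √(0.0392) = 0.198

0.198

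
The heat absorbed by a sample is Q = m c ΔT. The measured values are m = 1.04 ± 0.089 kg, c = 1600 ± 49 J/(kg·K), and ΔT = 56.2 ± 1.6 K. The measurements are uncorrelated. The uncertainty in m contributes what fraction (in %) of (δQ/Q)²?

(δQ/Q)² = (1·δm/m)² + (1·δc/c)² + (1·δΔT/ΔT)²
  m term: (1×0.0856)² = 0.00732
  c term: (1×0.0306)² = 0.000938
  ΔT term: (1×0.0285)² = 0.000811
Total = 0.00907. Share from m = 0.00732/0.00907 = 0.807.

80.7%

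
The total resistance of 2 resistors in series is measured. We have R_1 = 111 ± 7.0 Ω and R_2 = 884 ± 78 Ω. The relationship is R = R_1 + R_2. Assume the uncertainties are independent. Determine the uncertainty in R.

78.3 Ω

Each term contributes (cᵢ δxᵢ)² to (δR)²:
  (δR_1)² = 49.0;  (δR_2)² = 6080
δR = √(6130) = 78.3 Ω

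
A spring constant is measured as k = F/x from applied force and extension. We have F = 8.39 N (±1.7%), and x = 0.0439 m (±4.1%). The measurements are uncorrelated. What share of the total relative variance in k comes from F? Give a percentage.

14.7%

(δk/k)² = (1·δF/F)² + (-1·δx/x)²
  F term: (1×0.0170)² = 0.000289
  x term: (-1×0.0410)² = 0.00168
Total = 0.00197. Share from F = 0.000289/0.00197 = 0.147.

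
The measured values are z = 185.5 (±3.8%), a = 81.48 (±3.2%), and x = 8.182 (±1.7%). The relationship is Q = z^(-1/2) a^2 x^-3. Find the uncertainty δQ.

Q is a product of powers, so relative uncertainties combine in quadrature:
  (−½·δz/z)² = (-0.5×0.0380)² = 0.000361;  (2·δa/a)² = (2×0.0320)² = 0.00410;  (-3·δx/x)² = (-3×0.0170)² = 0.00260
δQ/Q = √(0.00706) = 0.0840
Q = 0.8899, so δQ = 0.0840 × 0.8899 = 0.0748.

0.0748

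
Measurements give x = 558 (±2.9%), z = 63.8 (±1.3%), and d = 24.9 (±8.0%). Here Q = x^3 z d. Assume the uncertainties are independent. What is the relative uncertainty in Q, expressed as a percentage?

11.9%

Q is a product of powers, so relative uncertainties combine in quadrature:
  (3·δx/x)² = (3×0.0290)² = 0.00757;  (1·δz/z)² = (1×0.0130)² = 0.000169;  (1·δd/d)² = (1×0.0800)² = 0.00640
δQ/Q = √(0.0141) = 0.119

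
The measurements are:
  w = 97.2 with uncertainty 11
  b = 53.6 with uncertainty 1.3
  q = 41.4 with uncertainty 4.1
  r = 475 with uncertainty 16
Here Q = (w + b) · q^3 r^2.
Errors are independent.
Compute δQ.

7.57e+11

Let u = w + b = 151. δu = √(δw² + δb²) = √(121 + 1.69) = 11.1, so δu/u = 0.0735.
Q is then a monomial in u, q, r:
δQ/Q = √((δu/u)² + (3·δq/q)² + (2·δr/r)²) = √(0.00540 + 0.0883 + 0.00454) = 0.313
Q = 2.41e+12, so δQ = 0.313 × 2.41e+12 = 7.57e+11.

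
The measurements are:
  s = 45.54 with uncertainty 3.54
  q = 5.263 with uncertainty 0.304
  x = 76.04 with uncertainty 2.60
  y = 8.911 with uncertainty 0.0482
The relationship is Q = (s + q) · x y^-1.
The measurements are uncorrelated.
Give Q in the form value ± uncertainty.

Let u = s + q = 50.80. δu = √(δs² + δq²) = √(12.5 + 0.0924) = 3.55, so δu/u = 0.0699.
Q is then a monomial in u, x, y:
δQ/Q = √((δu/u)² + (1·δx/x)² + (-1·δy/y)²) = √(0.00489 + 0.00117 + 2.93e-05) = 0.0780
Q = 433.5, so δQ = 0.0780 × 433.5 = 33.8.

433.5 ± 33.8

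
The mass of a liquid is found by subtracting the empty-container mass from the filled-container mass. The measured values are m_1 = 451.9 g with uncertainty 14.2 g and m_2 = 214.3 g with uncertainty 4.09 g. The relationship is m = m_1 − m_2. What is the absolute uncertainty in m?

14.8 g

Absolute uncertainties add in quadrature for a linear combination:
  (δm_1)² = 202;  (δm_2)² = 16.7
δm = √(218) = 14.8 g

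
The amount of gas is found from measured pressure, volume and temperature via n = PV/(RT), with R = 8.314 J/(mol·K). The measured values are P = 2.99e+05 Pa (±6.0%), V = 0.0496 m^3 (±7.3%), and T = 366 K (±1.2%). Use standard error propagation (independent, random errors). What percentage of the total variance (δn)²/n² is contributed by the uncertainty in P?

(δn/n)² = (1·δP/P)² + (1·δV/V)² + (-1·δT/T)²
  P term: (1×0.0600)² = 0.00360
  V term: (1×0.0730)² = 0.00533
  T term: (-1×0.0120)² = 0.000144
Total = 0.00907. Share from P = 0.00360/0.00907 = 0.397.

39.7%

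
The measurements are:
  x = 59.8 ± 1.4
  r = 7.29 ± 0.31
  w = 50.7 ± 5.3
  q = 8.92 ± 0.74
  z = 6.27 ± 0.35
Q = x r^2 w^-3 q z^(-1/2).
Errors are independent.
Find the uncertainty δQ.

0.0293

Q is a product of powers, so relative uncertainties combine in quadrature:
  (1·δx/x)² = (1×0.0234)² = 0.000548;  (2·δr/r)² = (2×0.0425)² = 0.00723;  (-3·δw/w)² = (-3×0.105)² = 0.0984;  (1·δq/q)² = (1×0.0830)² = 0.00688;  (−½·δz/z)² = (-0.5×0.0558)² = 0.000779
δQ/Q = √(0.114) = 0.337
Q = 0.0869, so δQ = 0.337 × 0.0869 = 0.0293.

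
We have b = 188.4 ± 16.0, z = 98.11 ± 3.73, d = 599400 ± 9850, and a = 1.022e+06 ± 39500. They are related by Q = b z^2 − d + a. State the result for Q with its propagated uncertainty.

Let p = b·z^2 = 1.813e+06. δp/p = √((1·δb/b)² + (2·δz/z)²) = √(0.00721 + 0.00578) = 0.114, so δp = 2.07e+05.
Q = p − d + a: δQ = √(δp² + δd² + δa²) = √(4.27e+10 + 9.7e+07 + 1.56e+09) = 2.11e+05
Q = 2.236e+06.

(2.236 ± 0.211) × 10^6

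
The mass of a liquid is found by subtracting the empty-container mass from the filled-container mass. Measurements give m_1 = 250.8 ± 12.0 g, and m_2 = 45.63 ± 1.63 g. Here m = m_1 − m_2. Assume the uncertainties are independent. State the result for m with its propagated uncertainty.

Absolute uncertainties add in quadrature for a linear combination:
  (δm_1)² = 144;  (δm_2)² = 2.66
δm = √(147) = 12.1 g
m = 205.2 g.

205.2 ± 12.1 g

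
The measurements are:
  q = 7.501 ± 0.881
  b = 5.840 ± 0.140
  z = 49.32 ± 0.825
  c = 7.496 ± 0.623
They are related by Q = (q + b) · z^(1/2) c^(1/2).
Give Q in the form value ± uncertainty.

Let u = q + b = 13.34. δu = √(δq² + δb²) = √(0.776 + 0.0196) = 0.892, so δu/u = 0.0669.
Q is then a monomial in u, z, c:
δQ/Q = √((δu/u)² + (½·δz/z)² + (½·δc/c)²) = √(0.00447 + 7e-05 + 0.00173) = 0.0792
Q = 256.5, so δQ = 0.0792 × 256.5 = 20.3.

256.5 ± 20.3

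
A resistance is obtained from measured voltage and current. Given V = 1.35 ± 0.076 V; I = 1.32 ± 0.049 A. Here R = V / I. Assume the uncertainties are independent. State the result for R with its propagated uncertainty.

Each factor contributes (exponent × relative error)² to (δR/R)²:
  (1·δV/V)² = (1×0.0563)² = 0.00317;  (-1·δI/I)² = (-1×0.0371)² = 0.00138
δR/R = √(0.00455) = 0.0674
R = 1.02 Ω, so δR = 0.0674 × 1.02 = 0.0690 Ω.

1.02 ± 0.0690 Ω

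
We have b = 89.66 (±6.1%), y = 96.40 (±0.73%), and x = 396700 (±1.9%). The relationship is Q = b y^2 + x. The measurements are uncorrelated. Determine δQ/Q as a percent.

4.29%

Let p = b·y^2 = 833200. δp/p = √((1·δb/b)² + (2·δy/y)²) = √(0.00372 + 0.000213) = 0.0627, so δp = 52300.
Q = p + x: δQ = √(δp² + δx²) = √(2.73e+09 + 5.68e+07) = 52800
Q = 1.23e+06, so δQ/Q = 52800/1.23e+06 = 0.0429.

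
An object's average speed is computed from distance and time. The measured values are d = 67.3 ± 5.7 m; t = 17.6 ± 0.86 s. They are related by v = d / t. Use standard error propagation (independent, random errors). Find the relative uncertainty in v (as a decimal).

v is a product of powers, so relative uncertainties combine in quadrature:
  (1·δd/d)² = (1×0.0847)² = 0.00717;  (-1·δt/t)² = (-1×0.0489)² = 0.00239
δv/v = √(0.00956) = 0.0978

0.0978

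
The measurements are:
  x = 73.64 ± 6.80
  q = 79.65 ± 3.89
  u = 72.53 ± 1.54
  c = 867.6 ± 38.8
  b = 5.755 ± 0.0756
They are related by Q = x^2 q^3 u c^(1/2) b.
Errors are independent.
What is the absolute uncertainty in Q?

Since Q is a product/quotient, work with relative uncertainties:
  (2·δx/x)² = (2×0.0923)² = 0.0341;  (3·δq/q)² = (3×0.0488)² = 0.0215;  (1·δu/u)² = (1×0.0212)² = 0.000451;  (½·δc/c)² = (0.5×0.0447)² = 0.000500;  (1·δb/b)² = (1×0.0131)² = 0.000173
δQ/Q = √(0.0567) = 0.238
Q = 3.369e+13, so δQ = 0.238 × 3.369e+13 = 8.02e+12.

8.02e+12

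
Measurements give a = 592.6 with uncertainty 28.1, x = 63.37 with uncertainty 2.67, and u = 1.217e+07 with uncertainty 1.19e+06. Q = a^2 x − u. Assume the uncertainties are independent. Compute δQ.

Let p = a^2·x = 2.225e+07. δp/p = √((2·δa/a)² + (1·δx/x)²) = √(0.00899 + 0.00178) = 0.104, so δp = 2.31e+06.
Q = p − u: δQ = √(δp² + δu²) = √(5.33e+12 + 1.42e+12) = 2.6e+06

2.6e+06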